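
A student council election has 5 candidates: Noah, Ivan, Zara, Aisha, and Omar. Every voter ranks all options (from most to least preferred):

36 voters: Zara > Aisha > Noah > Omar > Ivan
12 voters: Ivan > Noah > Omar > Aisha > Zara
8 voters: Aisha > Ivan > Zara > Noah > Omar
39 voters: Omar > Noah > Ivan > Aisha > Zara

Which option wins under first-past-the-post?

Omar

First-place votes: Noah 0, Ivan 12, Zara 36, Aisha 8, Omar 39.
Omar has the most first-place votes.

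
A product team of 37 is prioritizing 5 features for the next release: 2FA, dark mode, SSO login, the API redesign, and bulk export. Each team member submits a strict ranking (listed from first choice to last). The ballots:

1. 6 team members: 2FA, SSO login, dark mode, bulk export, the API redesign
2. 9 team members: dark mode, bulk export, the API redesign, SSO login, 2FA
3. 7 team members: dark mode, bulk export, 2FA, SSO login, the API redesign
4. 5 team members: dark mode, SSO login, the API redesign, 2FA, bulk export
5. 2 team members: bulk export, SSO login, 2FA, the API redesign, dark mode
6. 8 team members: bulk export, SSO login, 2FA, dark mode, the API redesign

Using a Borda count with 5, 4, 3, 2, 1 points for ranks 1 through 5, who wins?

dark mode

2FA: 6·5 + 9·1 + 7·3 + 5·2 + 2·3 + 8·3 = 100
dark mode: 6·3 + 9·5 + 7·5 + 5·5 + 2·1 + 8·2 = 141
SSO login: 6·4 + 9·2 + 7·2 + 5·4 + 2·4 + 8·4 = 116
the API redesign: 6·1 + 9·3 + 7·1 + 5·3 + 2·2 + 8·1 = 67
bulk export: 6·2 + 9·4 + 7·4 + 5·1 + 2·5 + 8·5 = 131
dark mode has the highest Borda score (141).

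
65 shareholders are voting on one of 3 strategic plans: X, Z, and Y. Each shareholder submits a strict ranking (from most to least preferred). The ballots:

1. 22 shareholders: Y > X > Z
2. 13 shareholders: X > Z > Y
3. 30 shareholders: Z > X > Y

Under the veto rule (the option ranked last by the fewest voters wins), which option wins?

X

Last-place votes: X 0, Z 22, Y 43.
X is ranked last by the fewest voters, so X wins.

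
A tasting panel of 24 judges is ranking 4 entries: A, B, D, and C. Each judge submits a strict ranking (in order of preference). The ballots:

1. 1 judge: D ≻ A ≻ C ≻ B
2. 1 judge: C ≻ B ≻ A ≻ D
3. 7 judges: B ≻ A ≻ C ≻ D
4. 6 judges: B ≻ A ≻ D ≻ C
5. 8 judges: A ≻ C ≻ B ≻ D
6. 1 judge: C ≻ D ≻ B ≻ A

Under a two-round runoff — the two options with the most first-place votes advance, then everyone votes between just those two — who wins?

Round 1 first-place votes: A 8, B 13, D 1, C 2.
B and A advance.
Runoff: B is preferred to A by 15 voters; A by 9.
B wins the runoff.

B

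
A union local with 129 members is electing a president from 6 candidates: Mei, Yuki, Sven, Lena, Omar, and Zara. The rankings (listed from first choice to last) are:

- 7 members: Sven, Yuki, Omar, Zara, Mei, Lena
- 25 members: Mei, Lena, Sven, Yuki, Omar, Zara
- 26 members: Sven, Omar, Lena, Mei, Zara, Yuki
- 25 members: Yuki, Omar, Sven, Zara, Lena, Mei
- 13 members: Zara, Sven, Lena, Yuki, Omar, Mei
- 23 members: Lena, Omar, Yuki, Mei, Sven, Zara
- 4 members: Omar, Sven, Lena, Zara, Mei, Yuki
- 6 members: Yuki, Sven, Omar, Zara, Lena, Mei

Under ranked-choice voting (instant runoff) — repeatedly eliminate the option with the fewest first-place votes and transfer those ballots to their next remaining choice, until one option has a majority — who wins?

Round 1: Mei 25, Yuki 31, Sven 33, Lena 23, Omar 4, Zara 13. Eliminate Omar.
Round 2: Mei 25, Yuki 31, Sven 37, Lena 23, Zara 13. Eliminate Zara.
Round 3: Mei 25, Yuki 31, Sven 50, Lena 23. Eliminate Lena.
Round 4: Mei 25, Yuki 54, Sven 50. Eliminate Mei.
Round 5: Yuki 54, Sven 75. Sven has a majority.

Sven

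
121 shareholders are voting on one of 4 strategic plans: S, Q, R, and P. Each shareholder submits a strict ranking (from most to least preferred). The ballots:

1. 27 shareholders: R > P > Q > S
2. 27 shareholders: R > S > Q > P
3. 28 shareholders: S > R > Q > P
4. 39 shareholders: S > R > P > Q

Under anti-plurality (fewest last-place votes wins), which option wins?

R

Last-place votes: S 27, Q 39, R 0, P 55.
R is ranked last by the fewest voters, so R wins.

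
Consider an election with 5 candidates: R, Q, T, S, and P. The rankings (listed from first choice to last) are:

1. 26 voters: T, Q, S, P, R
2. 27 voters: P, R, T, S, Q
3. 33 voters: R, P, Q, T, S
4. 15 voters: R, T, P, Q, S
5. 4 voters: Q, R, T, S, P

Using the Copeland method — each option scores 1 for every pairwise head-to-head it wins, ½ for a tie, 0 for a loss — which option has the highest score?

P

R: beats Q, T, and S; loses to P → score 3.
Q: beats S; loses to R, T, and P → score 1.
T: beats Q and S; loses to R and P → score 2.
S: loses to R, Q, T, and P → score 0.
P: beats R, Q, T, and S → score 4.
P has the best pairwise record.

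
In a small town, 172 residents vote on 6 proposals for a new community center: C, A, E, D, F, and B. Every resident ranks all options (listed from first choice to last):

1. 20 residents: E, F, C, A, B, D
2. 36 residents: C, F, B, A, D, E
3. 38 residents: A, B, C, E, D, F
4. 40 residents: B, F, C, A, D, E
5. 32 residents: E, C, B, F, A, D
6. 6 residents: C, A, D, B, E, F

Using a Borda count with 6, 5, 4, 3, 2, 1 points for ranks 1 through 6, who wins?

C

C: 20·4 + 36·6 + 38·4 + 40·4 + 32·5 + 6·6 = 804
A: 20·3 + 36·3 + 38·6 + 40·3 + 32·2 + 6·5 = 610
E: 20·6 + 36·1 + 38·3 + 40·1 + 32·6 + 6·2 = 514
D: 20·1 + 36·2 + 38·2 + 40·2 + 32·1 + 6·4 = 304
F: 20·5 + 36·5 + 38·1 + 40·5 + 32·3 + 6·1 = 620
B: 20·2 + 36·4 + 38·5 + 40·6 + 32·4 + 6·3 = 760
C has the highest Borda score (804).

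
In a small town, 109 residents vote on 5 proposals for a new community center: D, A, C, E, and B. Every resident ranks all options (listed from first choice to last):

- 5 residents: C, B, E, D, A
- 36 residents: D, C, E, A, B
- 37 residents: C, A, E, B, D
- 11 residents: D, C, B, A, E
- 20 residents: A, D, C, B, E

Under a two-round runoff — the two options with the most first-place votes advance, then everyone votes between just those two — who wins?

Round 1 first-place votes: D 47, A 20, C 42, E 0, B 0.
D and C advance.
Runoff: D is preferred to C by 67 voters; C by 42.
D wins the runoff.

D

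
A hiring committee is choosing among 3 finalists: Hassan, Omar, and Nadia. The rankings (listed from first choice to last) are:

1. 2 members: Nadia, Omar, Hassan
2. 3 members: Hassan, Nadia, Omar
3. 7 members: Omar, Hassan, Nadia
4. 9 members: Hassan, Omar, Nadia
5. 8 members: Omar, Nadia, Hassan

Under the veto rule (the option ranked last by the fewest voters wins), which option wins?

Omar

Last-place votes: Hassan 10, Omar 3, Nadia 16.
Omar is ranked last by the fewest voters, so Omar wins.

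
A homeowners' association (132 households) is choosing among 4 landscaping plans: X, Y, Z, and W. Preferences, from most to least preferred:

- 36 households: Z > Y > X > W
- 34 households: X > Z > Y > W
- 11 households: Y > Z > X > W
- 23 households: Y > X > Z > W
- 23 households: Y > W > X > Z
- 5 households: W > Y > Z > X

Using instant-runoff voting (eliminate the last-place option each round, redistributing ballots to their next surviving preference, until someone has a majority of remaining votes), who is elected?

Round 1: X 34, Y 57, Z 36, W 5. Eliminate W.
Round 2: X 34, Y 62, Z 36. Eliminate X.
Round 3: Y 62, Z 70. Z has a majority.

Z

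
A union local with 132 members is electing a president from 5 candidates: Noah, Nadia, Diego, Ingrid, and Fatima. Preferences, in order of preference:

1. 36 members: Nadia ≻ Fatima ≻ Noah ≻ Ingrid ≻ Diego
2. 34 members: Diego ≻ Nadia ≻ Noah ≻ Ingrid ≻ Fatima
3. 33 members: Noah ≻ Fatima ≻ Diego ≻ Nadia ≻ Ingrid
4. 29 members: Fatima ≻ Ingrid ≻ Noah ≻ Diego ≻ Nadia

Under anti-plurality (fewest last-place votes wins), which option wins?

Noah

Last-place votes: Noah 0, Nadia 29, Diego 36, Ingrid 33, Fatima 34.
Noah is ranked last by the fewest voters, so Noah wins.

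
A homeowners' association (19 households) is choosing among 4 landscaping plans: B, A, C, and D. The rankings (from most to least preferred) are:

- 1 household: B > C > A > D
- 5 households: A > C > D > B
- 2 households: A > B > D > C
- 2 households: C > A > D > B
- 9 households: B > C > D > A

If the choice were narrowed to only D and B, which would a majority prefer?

B

Voters preferring D to B: 7; preferring B to D: 12.
B wins the head-to-head.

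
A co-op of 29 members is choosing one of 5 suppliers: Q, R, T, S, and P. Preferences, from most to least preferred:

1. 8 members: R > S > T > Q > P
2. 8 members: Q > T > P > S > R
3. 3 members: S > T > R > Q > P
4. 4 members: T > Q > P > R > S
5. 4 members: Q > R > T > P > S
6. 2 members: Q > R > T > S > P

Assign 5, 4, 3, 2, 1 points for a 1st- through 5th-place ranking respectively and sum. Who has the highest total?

Q

Q: 8·2 + 8·5 + 3·2 + 4·4 + 4·5 + 2·5 = 108
R: 8·5 + 8·1 + 3·3 + 4·2 + 4·4 + 2·4 = 89
T: 8·3 + 8·4 + 3·4 + 4·5 + 4·3 + 2·3 = 106
S: 8·4 + 8·2 + 3·5 + 4·1 + 4·1 + 2·2 = 75
P: 8·1 + 8·3 + 3·1 + 4·3 + 4·2 + 2·1 = 57
Q has the highest Borda score (108).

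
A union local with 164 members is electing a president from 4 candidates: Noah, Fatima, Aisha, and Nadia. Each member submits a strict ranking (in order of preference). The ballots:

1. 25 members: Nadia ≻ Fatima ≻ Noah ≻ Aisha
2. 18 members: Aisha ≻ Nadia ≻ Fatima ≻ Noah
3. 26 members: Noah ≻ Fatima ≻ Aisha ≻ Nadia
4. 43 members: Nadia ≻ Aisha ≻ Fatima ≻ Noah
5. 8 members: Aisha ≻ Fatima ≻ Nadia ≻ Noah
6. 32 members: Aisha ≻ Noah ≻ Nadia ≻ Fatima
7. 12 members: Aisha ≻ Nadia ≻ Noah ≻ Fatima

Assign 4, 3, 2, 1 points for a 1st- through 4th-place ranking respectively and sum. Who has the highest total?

Aisha

Noah: 25·2 + 18·1 + 26·4 + 43·1 + 8·1 + 32·3 + 12·2 = 343
Fatima: 25·3 + 18·2 + 26·3 + 43·2 + 8·3 + 32·1 + 12·1 = 343
Aisha: 25·1 + 18·4 + 26·2 + 43·3 + 8·4 + 32·4 + 12·4 = 486
Nadia: 25·4 + 18·3 + 26·1 + 43·4 + 8·2 + 32·2 + 12·3 = 468
Aisha has the highest Borda score (486).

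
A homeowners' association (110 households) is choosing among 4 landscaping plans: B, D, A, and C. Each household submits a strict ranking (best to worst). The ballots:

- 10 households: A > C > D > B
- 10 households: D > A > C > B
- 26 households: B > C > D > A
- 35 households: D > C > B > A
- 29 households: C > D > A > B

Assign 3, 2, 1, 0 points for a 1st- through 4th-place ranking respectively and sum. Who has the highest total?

B: 10·0 + 10·0 + 26·3 + 35·1 + 29·0 = 113
D: 10·1 + 10·3 + 26·1 + 35·3 + 29·2 = 229
A: 10·3 + 10·2 + 26·0 + 35·0 + 29·1 = 79
C: 10·2 + 10·1 + 26·2 + 35·2 + 29·3 = 239
C has the highest Borda score (239).

C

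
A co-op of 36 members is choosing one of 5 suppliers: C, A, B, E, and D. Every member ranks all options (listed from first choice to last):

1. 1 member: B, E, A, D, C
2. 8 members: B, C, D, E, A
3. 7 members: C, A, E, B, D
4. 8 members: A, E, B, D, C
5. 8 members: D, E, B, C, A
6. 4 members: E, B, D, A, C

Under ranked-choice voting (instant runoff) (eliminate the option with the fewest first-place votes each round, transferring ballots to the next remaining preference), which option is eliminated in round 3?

D

Round 1: C 7, A 8, B 9, E 4, D 8. Eliminate E.
Round 2: C 7, A 8, B 13, D 8. Eliminate C.
Round 3: A 15, B 13, D 8. Eliminate D.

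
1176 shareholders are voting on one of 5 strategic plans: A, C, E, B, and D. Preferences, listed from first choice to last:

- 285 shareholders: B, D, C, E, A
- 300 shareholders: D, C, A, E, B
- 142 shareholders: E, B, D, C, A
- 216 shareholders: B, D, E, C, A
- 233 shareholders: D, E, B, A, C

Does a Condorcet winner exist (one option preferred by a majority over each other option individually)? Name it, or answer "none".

none

Checking pairwise contests:
C beats A 943–233.
E beats C 591–585.
D beats E 1034–142.
E beats B 675–501.
B beats D 643–533.
Every option loses at least one head-to-head, so there is no Condorcet winner.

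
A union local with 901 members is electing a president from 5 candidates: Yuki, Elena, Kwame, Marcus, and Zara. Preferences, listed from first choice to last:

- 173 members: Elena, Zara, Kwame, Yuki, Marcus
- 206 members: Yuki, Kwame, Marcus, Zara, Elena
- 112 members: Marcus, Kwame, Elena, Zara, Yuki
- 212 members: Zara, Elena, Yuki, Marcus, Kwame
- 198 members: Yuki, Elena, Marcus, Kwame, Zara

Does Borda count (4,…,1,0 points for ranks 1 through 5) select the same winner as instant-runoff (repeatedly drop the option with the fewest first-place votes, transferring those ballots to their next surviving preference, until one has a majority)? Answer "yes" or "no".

Borda — scores: Yuki 2213, Elena 2146, Kwame 1498, Marcus 1468, Zara 1685. Winner: Yuki.
Instant-runoff — R1 Yuki 404, Elena 173, Kwame 0, Marcus 112, Zara 212 (Kwame out); R2 Yuki 404, Elena 173, Marcus 112, Zara 212 (Marcus out); R3 Yuki 404, Elena 285, Zara 212 (Zara out); R4 Yuki 404, Elena 497 (Elena winner). Winner: Elena.
The two methods disagree.

no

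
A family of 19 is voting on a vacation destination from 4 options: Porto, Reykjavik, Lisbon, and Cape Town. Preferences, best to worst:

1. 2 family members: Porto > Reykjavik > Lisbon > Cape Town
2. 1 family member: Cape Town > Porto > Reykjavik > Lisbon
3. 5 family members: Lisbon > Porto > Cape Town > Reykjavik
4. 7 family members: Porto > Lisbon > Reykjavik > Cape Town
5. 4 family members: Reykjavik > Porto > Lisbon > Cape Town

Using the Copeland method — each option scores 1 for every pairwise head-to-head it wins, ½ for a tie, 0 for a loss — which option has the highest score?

Porto: beats Reykjavik, Lisbon, and Cape Town → score 3.
Reykjavik: beats Cape Town; loses to Porto and Lisbon → score 1.
Lisbon: beats Reykjavik and Cape Town; loses to Porto → score 2.
Cape Town: loses to Porto, Reykjavik, and Lisbon → score 0.
Porto has the best pairwise record.

Porto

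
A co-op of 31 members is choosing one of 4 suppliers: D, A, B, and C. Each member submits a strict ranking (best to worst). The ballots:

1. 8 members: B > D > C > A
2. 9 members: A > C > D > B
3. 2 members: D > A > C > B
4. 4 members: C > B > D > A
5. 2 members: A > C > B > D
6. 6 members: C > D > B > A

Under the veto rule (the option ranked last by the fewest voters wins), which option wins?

Last-place votes: D 2, A 18, B 11, C 0.
C is ranked last by the fewest voters, so C wins.

C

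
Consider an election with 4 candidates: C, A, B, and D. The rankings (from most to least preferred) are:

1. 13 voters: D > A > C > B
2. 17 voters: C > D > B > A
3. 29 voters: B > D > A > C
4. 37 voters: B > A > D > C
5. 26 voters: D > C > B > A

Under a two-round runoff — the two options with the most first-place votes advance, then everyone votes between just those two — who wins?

Round 1 first-place votes: C 17, A 0, B 66, D 39.
B and D advance.
Runoff: B is preferred to D by 66 voters; D by 56.
B wins the runoff.

B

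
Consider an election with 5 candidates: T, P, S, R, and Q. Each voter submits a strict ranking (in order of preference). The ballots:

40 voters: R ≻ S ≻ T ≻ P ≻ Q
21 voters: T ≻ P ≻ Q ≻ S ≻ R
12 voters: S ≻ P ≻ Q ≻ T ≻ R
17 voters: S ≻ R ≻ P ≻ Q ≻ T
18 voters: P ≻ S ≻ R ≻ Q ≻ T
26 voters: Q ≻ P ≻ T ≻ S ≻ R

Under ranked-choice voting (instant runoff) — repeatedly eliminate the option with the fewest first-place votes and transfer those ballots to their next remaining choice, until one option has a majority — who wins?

Round 1: T 21, P 18, S 29, R 40, Q 26. Eliminate P.
Round 2: T 21, S 47, R 40, Q 26. Eliminate T.
Round 3: S 47, R 40, Q 47. Eliminate R.
Round 4: S 87, Q 47. S has a majority.

S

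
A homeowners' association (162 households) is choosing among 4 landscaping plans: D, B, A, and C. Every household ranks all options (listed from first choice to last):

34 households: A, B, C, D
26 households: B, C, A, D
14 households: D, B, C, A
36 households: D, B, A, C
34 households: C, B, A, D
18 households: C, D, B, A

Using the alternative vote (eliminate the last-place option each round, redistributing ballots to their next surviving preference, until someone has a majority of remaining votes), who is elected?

Round 1: D 50, B 26, A 34, C 52. Eliminate B.
Round 2: D 50, A 34, C 78. Eliminate A.
Round 3: D 50, C 112. C has a majority.

C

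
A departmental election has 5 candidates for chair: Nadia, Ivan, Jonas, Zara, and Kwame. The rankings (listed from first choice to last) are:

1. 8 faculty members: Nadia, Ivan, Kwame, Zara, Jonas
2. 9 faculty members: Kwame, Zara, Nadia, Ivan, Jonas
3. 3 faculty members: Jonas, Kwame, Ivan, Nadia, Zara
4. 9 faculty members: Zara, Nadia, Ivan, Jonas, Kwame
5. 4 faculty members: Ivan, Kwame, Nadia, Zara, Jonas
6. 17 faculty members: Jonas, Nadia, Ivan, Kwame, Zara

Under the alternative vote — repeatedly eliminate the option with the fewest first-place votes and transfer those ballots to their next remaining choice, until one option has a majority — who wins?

Round 1: Nadia 8, Ivan 4, Jonas 20, Zara 9, Kwame 9. Eliminate Ivan.
Round 2: Nadia 8, Jonas 20, Zara 9, Kwame 13. Eliminate Nadia.
Round 3: Jonas 20, Zara 9, Kwame 21. Eliminate Zara.
Round 4: Jonas 29, Kwame 21. Jonas has a majority.

Jonas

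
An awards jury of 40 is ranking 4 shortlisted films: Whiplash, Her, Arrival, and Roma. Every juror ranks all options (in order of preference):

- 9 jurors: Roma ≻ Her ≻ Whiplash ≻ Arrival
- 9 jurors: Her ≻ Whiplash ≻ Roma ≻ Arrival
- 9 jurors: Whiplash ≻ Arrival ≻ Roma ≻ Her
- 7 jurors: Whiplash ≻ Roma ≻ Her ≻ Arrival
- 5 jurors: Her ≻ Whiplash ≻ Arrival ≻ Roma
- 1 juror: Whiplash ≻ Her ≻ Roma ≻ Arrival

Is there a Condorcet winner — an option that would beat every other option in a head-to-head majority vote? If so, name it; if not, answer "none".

Checking pairwise contests:
Her beats Whiplash 23–17.
Roma beats Her 25–15.
Whiplash beats Arrival 40–0.
Whiplash beats Roma 31–9.
Every option loses at least one head-to-head, so there is no Condorcet winner.

none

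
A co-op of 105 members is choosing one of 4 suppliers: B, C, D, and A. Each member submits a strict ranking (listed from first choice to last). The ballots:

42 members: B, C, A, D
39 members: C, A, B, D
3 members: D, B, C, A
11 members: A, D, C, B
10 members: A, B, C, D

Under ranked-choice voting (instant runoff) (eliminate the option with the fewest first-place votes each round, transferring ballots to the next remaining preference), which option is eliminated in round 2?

Round 1: B 42, C 39, D 3, A 21. Eliminate D.
Round 2: B 45, C 39, A 21. Eliminate A.

A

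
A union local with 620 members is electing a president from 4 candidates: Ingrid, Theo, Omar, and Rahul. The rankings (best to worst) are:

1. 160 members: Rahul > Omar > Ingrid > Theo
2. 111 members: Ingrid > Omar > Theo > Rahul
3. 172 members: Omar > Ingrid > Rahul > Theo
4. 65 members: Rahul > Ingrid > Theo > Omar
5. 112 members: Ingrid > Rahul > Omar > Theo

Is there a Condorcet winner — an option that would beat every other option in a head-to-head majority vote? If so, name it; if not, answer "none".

Checking pairwise contests:
Omar beats Ingrid 332–288.
Ingrid beats Theo 620–0.
Rahul beats Omar 337–283.
Ingrid beats Rahul 395–225.
Every option loses at least one head-to-head, so there is no Condorcet winner.

none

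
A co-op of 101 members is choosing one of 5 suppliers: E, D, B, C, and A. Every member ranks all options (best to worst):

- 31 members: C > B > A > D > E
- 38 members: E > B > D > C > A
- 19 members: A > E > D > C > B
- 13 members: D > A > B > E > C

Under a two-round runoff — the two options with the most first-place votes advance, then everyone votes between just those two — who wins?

E

Round 1 first-place votes: E 38, D 13, B 0, C 31, A 19.
E and C advance.
Runoff: E is preferred to C by 70 voters; C by 31.
E wins the runoff.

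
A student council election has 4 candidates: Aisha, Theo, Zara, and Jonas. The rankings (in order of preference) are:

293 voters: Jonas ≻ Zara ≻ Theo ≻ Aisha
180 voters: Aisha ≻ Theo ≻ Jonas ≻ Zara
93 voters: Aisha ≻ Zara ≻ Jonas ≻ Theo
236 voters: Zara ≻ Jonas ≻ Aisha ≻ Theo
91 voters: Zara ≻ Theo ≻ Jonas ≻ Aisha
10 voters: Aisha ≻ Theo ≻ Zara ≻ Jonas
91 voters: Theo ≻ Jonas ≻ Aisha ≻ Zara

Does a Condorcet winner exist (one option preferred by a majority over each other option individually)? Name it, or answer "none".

Jonas

Jonas vs Aisha: 711–283 for Jonas.
Jonas vs Theo: 622–372 for Jonas.
Jonas vs Zara: 564–430 for Jonas.
Jonas beats every other option head-to-head.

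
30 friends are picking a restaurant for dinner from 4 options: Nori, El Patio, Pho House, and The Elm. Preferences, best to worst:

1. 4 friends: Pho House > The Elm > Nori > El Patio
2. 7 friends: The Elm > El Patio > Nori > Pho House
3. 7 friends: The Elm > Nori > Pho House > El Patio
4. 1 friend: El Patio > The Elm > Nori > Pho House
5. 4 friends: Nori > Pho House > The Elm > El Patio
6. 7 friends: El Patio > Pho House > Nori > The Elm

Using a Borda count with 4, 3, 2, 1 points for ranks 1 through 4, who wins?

The Elm

Nori: 4·2 + 7·2 + 7·3 + 1·2 + 4·4 + 7·2 = 75
El Patio: 4·1 + 7·3 + 7·1 + 1·4 + 4·1 + 7·4 = 68
Pho House: 4·4 + 7·1 + 7·2 + 1·1 + 4·3 + 7·3 = 71
The Elm: 4·3 + 7·4 + 7·4 + 1·3 + 4·2 + 7·1 = 86
The Elm has the highest Borda score (86).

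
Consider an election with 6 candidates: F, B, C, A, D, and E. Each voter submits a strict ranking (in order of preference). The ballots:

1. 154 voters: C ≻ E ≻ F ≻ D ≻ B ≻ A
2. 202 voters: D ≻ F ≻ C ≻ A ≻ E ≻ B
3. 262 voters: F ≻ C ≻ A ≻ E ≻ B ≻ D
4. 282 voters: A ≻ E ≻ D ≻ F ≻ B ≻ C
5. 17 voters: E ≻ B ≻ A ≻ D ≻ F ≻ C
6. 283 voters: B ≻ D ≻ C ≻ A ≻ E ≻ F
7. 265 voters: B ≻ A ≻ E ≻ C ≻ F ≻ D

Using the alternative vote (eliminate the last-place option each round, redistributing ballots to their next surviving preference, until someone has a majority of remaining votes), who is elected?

Round 1: F 262, B 548, C 154, A 282, D 202, E 17. Eliminate E.
Round 2: F 262, B 565, C 154, A 282, D 202. Eliminate C.
Round 3: F 416, B 565, A 282, D 202. Eliminate D.
Round 4: F 618, B 565, A 282. Eliminate A.
Round 5: F 900, B 565. F has a majority.

F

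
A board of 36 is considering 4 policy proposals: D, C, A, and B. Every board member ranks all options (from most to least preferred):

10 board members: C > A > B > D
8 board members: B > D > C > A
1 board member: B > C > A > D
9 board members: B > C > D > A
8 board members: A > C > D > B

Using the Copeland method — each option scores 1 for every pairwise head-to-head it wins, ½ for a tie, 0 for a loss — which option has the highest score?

C

D: loses to C, A, and B → score 0.
C: beats D and A; ties B → score 2.5.
A: beats D; ties B; loses to C → score 1.5.
B: beats D; ties C and A → score 2.
C has the best pairwise record.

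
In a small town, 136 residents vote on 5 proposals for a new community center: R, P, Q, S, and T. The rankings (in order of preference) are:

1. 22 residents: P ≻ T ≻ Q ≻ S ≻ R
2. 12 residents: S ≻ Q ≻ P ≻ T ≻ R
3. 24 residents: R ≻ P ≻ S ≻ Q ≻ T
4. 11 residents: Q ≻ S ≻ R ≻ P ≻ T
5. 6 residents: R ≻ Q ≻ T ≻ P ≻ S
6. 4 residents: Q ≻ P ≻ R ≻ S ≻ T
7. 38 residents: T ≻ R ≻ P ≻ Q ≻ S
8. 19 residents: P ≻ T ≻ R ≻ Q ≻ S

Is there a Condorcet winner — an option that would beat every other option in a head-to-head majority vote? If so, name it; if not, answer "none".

none

Checking pairwise contests:
T beats R 91–45.
R beats P 79–57.
R beats Q 87–49.
R beats S 91–45.
P beats T 92–44.
Every option loses at least one head-to-head, so there is no Condorcet winner.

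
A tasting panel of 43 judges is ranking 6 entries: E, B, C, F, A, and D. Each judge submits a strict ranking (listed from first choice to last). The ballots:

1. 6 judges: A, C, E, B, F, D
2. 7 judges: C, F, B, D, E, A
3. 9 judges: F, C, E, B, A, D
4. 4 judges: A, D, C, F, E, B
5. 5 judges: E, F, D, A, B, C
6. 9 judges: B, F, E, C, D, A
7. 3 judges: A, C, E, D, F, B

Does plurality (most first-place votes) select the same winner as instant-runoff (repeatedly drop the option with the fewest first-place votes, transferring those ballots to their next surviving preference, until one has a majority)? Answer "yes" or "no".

Plurality — first-place votes: E 5, B 9, C 7, F 9, A 13, D 0. Winner: A.
Instant-runoff — R1 E 5, B 9, C 7, F 9, A 13, D 0 (D out); R2 E 5, B 9, C 7, F 9, A 13 (E out); R3 B 9, C 7, F 14, A 13 (C out); R4 B 9, F 21, A 13 (B out); R5 F 30, A 13 (F winner). Winner: F.
The two methods disagree.

no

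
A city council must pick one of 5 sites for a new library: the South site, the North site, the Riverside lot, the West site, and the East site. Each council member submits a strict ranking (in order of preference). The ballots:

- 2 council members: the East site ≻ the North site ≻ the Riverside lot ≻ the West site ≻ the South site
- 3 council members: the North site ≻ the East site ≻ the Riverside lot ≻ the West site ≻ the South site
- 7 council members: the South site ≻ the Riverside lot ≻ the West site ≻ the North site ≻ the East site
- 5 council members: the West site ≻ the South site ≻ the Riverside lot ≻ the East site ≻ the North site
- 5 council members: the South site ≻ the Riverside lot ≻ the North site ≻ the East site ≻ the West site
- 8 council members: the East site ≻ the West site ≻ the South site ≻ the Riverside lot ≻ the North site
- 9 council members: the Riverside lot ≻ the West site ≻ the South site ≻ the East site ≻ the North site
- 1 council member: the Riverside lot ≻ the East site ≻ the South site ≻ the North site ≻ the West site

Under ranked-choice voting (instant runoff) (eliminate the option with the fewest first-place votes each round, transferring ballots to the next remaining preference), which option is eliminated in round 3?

the Riverside lot

Round 1: the South site 12, the North site 3, the Riverside lot 10, the West site 5, the East site 10. Eliminate the North site.
Round 2: the South site 12, the Riverside lot 10, the West site 5, the East site 13. Eliminate the West site.
Round 3: the South site 17, the Riverside lot 10, the East site 13. Eliminate the Riverside lot.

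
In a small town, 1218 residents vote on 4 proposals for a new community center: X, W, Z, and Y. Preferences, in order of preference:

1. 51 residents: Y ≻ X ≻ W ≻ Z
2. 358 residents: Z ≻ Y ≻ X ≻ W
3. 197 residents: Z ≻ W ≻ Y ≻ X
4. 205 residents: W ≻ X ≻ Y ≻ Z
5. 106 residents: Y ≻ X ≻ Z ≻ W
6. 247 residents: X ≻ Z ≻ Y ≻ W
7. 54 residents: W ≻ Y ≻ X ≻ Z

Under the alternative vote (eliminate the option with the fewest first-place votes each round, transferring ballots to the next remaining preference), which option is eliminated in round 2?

Round 1: X 247, W 259, Z 555, Y 157. Eliminate Y.
Round 2: X 404, W 259, Z 555. Eliminate W.

W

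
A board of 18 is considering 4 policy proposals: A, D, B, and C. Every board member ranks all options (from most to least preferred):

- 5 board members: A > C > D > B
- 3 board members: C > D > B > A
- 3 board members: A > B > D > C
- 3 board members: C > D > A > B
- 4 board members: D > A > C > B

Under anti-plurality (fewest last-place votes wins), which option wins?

D

Last-place votes: A 3, D 0, B 12, C 3.
D is ranked last by the fewest voters, so D wins.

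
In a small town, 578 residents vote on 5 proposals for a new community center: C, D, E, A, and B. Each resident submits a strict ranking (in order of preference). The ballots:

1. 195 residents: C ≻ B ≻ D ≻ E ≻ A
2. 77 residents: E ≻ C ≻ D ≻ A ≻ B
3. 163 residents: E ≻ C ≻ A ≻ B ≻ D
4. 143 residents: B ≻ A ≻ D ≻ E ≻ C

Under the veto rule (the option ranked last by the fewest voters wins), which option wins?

Last-place votes: C 143, D 163, E 0, A 195, B 77.
E is ranked last by the fewest voters, so E wins.

E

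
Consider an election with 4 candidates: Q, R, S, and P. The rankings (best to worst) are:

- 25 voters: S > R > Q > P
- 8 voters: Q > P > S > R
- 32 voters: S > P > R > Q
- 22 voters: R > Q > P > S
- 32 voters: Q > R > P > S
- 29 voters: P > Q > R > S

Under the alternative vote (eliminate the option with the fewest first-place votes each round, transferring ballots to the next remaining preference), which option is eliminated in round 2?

P

Round 1: Q 40, R 22, S 57, P 29. Eliminate R.
Round 2: Q 62, S 57, P 29. Eliminate P.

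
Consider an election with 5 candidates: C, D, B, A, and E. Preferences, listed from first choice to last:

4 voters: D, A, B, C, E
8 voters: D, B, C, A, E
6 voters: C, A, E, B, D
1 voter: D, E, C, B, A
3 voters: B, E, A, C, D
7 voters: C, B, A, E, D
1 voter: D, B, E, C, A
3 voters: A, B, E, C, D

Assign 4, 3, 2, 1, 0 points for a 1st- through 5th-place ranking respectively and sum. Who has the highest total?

B

C: 4·1 + 8·2 + 6·4 + 1·2 + 3·1 + 7·4 + 1·1 + 3·1 = 81
D: 4·4 + 8·4 + 6·0 + 1·4 + 3·0 + 7·0 + 1·4 + 3·0 = 56
B: 4·2 + 8·3 + 6·1 + 1·1 + 3·4 + 7·3 + 1·3 + 3·3 = 84
A: 4·3 + 8·1 + 6·3 + 1·0 + 3·2 + 7·2 + 1·0 + 3·4 = 70
E: 4·0 + 8·0 + 6·2 + 1·3 + 3·3 + 7·1 + 1·2 + 3·2 = 39
B has the highest Borda score (84).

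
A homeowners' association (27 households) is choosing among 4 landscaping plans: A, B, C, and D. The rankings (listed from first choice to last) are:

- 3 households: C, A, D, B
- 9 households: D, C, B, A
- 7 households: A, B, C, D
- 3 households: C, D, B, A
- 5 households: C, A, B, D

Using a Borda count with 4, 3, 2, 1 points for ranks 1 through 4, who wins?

C

A: 3·3 + 9·1 + 7·4 + 3·1 + 5·3 = 64
B: 3·1 + 9·2 + 7·3 + 3·2 + 5·2 = 58
C: 3·4 + 9·3 + 7·2 + 3·4 + 5·4 = 85
D: 3·2 + 9·4 + 7·1 + 3·3 + 5·1 = 63
C has the highest Borda score (85).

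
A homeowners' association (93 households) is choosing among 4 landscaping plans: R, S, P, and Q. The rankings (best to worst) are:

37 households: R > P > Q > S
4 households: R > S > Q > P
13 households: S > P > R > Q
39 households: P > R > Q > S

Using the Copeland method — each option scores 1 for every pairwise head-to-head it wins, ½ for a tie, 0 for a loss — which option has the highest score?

R: beats S and Q; loses to P → score 2.
S: loses to R, P, and Q → score 0.
P: beats R, S, and Q → score 3.
Q: beats S; loses to R and P → score 1.
P has the best pairwise record.

P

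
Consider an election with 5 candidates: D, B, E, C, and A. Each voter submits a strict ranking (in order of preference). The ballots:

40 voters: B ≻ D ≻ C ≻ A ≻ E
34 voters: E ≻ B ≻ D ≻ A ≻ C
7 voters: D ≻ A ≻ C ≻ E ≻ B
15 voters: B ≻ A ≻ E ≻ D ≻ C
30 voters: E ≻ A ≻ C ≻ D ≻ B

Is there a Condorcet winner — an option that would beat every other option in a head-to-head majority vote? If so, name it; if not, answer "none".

E vs D: 79–47 for E.
E vs B: 71–55 for E.
E vs C: 79–47 for E.
E vs A: 64–62 for E.
E beats every other option head-to-head.

E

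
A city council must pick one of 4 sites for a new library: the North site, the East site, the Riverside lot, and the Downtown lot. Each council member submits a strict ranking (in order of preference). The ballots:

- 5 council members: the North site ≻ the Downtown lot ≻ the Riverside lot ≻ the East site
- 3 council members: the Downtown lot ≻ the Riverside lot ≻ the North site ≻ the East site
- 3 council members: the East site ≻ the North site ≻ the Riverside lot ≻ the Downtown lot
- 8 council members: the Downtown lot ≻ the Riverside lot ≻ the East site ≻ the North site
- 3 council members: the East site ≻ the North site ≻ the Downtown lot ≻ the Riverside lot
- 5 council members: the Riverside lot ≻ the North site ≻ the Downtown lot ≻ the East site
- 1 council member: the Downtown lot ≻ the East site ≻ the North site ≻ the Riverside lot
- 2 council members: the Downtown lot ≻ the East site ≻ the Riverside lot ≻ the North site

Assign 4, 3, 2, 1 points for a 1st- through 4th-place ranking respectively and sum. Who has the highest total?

the Downtown lot

the North site: 5·4 + 3·2 + 3·3 + 8·1 + 3·3 + 5·3 + 1·2 + 2·1 = 71
the East site: 5·1 + 3·1 + 3·4 + 8·2 + 3·4 + 5·1 + 1·3 + 2·3 = 62
the Riverside lot: 5·2 + 3·3 + 3·2 + 8·3 + 3·1 + 5·4 + 1·1 + 2·2 = 77
the Downtown lot: 5·3 + 3·4 + 3·1 + 8·4 + 3·2 + 5·2 + 1·4 + 2·4 = 90
the Downtown lot has the highest Borda score (90).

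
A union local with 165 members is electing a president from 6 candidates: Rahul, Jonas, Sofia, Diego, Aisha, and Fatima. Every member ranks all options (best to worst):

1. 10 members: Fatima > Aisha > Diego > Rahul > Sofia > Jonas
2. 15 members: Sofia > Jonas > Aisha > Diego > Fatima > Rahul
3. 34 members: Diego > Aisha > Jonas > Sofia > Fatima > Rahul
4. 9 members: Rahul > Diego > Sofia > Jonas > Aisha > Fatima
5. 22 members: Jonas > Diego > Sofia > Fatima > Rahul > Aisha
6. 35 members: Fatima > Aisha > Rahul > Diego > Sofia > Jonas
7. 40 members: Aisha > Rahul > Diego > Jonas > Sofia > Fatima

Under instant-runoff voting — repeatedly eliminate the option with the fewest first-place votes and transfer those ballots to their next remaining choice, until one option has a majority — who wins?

Round 1: Rahul 9, Jonas 22, Sofia 15, Diego 34, Aisha 40, Fatima 45. Eliminate Rahul.
Round 2: Jonas 22, Sofia 15, Diego 43, Aisha 40, Fatima 45. Eliminate Sofia.
Round 3: Jonas 37, Diego 43, Aisha 40, Fatima 45. Eliminate Jonas.
Round 4: Diego 65, Aisha 55, Fatima 45. Eliminate Fatima.
Round 5: Diego 65, Aisha 100. Aisha has a majority.

Aisha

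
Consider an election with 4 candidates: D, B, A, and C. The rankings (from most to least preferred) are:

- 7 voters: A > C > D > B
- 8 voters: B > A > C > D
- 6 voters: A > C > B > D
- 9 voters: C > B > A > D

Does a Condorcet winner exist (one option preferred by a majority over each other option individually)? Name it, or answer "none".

Checking pairwise contests:
B beats D 23–7.
C beats B 22–8.
B beats A 17–13.
A beats C 21–9.
Every option loses at least one head-to-head, so there is no Condorcet winner.

none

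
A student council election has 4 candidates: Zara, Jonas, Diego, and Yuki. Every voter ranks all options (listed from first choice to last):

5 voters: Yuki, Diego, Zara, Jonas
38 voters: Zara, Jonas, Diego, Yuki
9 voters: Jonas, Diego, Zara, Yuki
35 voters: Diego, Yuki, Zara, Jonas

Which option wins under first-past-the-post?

Zara

First-place votes: Zara 38, Jonas 9, Diego 35, Yuki 5.
Zara has the most first-place votes.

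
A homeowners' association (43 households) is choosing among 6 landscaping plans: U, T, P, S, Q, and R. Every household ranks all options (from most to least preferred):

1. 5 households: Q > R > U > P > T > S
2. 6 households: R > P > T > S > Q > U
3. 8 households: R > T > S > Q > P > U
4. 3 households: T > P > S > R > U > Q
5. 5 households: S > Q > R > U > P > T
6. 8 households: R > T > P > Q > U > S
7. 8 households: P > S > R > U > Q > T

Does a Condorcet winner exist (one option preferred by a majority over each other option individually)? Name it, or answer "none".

R

R vs U: 43–0 for R.
R vs T: 40–3 for R.
R vs P: 32–11 for R.
R vs S: 27–16 for R.
R vs Q: 33–10 for R.
R beats every other option head-to-head.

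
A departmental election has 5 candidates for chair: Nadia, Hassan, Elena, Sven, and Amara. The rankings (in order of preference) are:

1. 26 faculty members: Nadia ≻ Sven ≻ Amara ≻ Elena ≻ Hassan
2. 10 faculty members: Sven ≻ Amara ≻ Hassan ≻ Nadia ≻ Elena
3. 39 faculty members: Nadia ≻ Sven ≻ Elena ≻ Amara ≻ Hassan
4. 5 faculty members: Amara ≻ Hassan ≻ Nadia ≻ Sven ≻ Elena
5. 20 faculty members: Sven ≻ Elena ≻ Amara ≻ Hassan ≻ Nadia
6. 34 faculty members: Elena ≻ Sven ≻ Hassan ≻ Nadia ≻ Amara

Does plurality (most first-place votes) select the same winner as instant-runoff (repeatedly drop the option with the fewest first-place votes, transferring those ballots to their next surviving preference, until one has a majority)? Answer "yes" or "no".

yes

Plurality — first-place votes: Nadia 65, Hassan 0, Elena 34, Sven 30, Amara 5. Winner: Nadia.
Instant-runoff — R1 Nadia 65, Hassan 0, Elena 34, Sven 30, Amara 5 (Hassan out); R2 Nadia 65, Elena 34, Sven 30, Amara 5 (Amara out); R3 Nadia 70, Elena 34, Sven 30 (Nadia winner). Winner: Nadia.
The two methods agree.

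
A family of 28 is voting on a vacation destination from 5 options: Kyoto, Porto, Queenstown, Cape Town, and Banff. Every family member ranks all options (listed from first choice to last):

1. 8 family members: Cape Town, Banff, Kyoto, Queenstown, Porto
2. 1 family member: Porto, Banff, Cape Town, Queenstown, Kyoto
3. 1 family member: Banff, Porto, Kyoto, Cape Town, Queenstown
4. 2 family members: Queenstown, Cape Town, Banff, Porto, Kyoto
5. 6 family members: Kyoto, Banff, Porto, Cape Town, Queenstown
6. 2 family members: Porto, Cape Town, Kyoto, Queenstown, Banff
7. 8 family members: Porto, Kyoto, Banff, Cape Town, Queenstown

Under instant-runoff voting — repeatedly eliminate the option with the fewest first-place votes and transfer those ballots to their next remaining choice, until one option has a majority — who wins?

Round 1: Kyoto 6, Porto 11, Queenstown 2, Cape Town 8, Banff 1. Eliminate Banff.
Round 2: Kyoto 6, Porto 12, Queenstown 2, Cape Town 8. Eliminate Queenstown.
Round 3: Kyoto 6, Porto 12, Cape Town 10. Eliminate Kyoto.
Round 4: Porto 18, Cape Town 10. Porto has a majority.

Porto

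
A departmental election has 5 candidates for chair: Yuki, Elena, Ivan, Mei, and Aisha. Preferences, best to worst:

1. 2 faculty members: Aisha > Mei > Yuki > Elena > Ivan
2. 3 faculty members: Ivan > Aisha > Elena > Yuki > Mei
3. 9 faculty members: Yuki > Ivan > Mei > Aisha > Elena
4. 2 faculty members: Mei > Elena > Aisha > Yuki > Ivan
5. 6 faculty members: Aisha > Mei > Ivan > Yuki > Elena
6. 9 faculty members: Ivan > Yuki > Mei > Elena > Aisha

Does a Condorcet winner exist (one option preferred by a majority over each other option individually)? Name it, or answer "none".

Ivan

Ivan vs Yuki: 18–13 for Ivan.
Ivan vs Elena: 27–4 for Ivan.
Ivan vs Mei: 21–10 for Ivan.
Ivan vs Aisha: 21–10 for Ivan.
Ivan beats every other option head-to-head.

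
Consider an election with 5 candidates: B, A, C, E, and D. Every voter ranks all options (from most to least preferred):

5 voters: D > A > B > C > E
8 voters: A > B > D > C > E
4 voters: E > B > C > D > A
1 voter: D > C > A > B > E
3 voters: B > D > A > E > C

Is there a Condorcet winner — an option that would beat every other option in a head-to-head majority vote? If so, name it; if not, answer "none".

none

Checking pairwise contests:
A beats B 14–7.
D beats A 13–8.
B beats C 20–1.
B beats E 17–4.
B beats D 15–6.
Every option loses at least one head-to-head, so there is no Condorcet winner.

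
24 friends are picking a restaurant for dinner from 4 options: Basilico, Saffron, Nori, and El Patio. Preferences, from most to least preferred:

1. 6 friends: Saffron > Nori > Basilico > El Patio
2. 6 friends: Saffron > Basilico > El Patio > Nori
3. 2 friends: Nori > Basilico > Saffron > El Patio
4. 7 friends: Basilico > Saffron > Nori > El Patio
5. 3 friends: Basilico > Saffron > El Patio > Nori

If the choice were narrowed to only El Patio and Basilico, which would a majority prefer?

Basilico

Voters preferring El Patio to Basilico: 0; preferring Basilico to El Patio: 24.
Basilico wins the head-to-head.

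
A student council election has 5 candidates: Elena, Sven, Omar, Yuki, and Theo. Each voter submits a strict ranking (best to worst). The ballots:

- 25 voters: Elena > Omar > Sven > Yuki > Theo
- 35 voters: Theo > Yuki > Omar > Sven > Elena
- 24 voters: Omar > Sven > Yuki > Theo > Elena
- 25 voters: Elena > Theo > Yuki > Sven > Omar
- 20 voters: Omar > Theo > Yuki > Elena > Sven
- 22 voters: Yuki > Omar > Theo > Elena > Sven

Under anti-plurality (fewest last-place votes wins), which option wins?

Yuki

Last-place votes: Elena 59, Sven 42, Omar 25, Yuki 0, Theo 25.
Yuki is ranked last by the fewest voters, so Yuki wins.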